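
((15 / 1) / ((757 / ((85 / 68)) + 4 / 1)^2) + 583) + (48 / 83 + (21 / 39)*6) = 586.81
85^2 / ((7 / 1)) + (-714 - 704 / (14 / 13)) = -2349 / 7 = -335.57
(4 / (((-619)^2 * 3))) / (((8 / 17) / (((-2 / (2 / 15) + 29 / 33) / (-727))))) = 3961 / 27577246653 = 0.00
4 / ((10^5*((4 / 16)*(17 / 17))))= 1 / 6250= 0.00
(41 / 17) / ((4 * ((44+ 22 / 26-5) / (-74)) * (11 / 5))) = -2665 / 5236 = -0.51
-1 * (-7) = 7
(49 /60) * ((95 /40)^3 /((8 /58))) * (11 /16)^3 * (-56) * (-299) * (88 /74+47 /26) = 2007160954248989 /1551892480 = 1293363.41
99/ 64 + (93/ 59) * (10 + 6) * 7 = 672465/ 3776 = 178.09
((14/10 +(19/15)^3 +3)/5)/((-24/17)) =-369053/405000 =-0.91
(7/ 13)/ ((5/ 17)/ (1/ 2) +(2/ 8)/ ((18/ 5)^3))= 2776032/ 3060265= 0.91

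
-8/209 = -0.04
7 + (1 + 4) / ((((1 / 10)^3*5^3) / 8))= 327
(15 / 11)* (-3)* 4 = -180 / 11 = -16.36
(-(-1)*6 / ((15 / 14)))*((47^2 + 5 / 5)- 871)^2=10040357.60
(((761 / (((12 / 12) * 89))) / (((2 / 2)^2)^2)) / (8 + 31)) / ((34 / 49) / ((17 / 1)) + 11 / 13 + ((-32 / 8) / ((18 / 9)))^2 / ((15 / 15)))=37289 / 831171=0.04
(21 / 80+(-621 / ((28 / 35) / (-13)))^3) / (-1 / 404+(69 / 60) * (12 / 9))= 99638573975119827 / 148432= 671274212940.07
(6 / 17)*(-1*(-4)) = 24 / 17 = 1.41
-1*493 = -493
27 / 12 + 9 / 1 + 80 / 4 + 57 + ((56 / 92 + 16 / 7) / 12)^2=88.31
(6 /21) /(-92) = -1 /322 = -0.00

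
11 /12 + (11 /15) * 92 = 4103 /60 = 68.38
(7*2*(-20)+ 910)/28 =45/2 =22.50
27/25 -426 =-424.92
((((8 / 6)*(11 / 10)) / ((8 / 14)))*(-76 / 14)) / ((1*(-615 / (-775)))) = -6479 / 369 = -17.56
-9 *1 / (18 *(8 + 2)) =-1 / 20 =-0.05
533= 533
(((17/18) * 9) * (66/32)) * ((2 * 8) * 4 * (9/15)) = 3366/5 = 673.20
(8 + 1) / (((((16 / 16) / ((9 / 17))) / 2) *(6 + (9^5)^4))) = 54 / 68893437601322596573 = 0.00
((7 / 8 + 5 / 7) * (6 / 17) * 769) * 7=205323 / 68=3019.46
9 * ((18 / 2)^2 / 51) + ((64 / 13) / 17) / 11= 34813 / 2431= 14.32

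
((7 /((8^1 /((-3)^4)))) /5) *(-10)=-567 /4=-141.75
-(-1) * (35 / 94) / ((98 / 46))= 115 / 658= 0.17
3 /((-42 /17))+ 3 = 25 /14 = 1.79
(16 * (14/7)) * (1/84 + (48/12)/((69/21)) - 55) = -831080/483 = -1720.66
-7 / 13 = -0.54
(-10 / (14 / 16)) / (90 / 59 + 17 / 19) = -89680 / 18991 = -4.72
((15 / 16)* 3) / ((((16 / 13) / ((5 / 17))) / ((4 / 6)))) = 975 / 2176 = 0.45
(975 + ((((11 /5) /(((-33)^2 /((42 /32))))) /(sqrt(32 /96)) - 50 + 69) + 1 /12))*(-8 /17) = -23858 /51 - 7*sqrt(3) /5610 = -467.81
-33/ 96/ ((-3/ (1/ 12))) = 11/ 1152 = 0.01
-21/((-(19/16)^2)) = 5376/361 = 14.89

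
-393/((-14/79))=31047/14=2217.64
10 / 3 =3.33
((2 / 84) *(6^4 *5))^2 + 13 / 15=23804.95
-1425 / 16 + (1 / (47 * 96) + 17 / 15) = -1983677 / 22560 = -87.93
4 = 4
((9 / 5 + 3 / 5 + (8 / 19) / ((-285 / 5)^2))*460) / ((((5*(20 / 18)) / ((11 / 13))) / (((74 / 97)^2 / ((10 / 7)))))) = 7184391812752 / 104871537875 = 68.51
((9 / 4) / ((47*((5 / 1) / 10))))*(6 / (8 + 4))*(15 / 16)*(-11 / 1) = -1485 / 3008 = -0.49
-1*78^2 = -6084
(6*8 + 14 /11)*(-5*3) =-8130 /11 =-739.09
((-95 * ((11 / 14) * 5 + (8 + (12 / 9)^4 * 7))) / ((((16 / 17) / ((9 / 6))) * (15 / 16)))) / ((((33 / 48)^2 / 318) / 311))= -1150688082.75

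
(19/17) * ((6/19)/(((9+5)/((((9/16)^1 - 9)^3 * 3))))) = -22143375/487424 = -45.43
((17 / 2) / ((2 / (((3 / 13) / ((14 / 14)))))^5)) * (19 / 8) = 78489 / 190102016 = 0.00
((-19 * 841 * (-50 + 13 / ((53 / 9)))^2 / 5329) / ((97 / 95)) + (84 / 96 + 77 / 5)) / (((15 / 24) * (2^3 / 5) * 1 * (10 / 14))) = -2720486647816931 / 290401723400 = -9368.01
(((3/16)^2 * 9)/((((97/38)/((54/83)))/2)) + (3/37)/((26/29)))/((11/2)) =31193985/681565456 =0.05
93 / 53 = 1.75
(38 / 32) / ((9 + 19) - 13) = 19 / 240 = 0.08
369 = 369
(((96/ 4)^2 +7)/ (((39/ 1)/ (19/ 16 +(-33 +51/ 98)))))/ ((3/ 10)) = -71513695/ 45864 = -1559.26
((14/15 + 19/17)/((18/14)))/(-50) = -3661/114750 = -0.03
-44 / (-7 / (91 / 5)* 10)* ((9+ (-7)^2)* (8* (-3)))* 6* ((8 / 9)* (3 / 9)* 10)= -4246528 / 15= -283101.87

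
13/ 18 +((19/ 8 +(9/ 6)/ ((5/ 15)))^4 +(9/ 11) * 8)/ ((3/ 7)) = 2120280391/ 405504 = 5228.75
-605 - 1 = -606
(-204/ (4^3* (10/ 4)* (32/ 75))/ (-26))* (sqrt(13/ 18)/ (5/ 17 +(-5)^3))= -867* sqrt(26)/ 5644288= -0.00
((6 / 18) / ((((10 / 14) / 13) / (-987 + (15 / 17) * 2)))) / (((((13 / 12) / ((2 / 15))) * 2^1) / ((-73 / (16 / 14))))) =19970391 / 850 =23494.58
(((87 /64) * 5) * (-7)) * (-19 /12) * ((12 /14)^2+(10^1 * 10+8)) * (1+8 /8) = 917415 /56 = 16382.41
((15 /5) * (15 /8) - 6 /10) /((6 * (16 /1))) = 67 /1280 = 0.05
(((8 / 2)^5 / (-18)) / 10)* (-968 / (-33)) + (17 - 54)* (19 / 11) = -342713 / 1485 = -230.78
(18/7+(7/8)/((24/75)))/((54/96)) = 2377/252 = 9.43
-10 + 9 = -1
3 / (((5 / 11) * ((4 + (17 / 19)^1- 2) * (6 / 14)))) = 133 / 25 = 5.32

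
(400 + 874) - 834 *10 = -7066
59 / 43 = 1.37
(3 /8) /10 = 3 /80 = 0.04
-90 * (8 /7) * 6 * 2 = -8640 /7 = -1234.29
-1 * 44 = -44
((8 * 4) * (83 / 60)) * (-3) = -664 / 5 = -132.80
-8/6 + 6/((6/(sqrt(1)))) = -1/3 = -0.33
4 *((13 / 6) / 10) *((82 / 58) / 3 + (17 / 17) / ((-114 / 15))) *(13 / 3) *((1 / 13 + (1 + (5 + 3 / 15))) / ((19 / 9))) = 992732 / 261725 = 3.79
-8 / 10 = -4 / 5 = -0.80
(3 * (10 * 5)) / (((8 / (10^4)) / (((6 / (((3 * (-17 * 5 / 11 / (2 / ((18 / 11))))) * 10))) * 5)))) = -1512500 / 51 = -29656.86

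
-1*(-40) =40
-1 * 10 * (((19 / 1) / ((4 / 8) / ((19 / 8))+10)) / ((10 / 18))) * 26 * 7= -591318 / 97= -6096.06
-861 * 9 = -7749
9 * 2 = 18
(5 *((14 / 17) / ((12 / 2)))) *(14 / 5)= 98 / 51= 1.92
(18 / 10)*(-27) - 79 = -127.60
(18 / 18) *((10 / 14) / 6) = 5 / 42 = 0.12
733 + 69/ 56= 41117/ 56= 734.23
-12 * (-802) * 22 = 211728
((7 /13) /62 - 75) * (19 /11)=-1148417 /8866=-129.53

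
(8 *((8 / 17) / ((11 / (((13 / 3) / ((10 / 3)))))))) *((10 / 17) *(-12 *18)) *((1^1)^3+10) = -179712 / 289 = -621.84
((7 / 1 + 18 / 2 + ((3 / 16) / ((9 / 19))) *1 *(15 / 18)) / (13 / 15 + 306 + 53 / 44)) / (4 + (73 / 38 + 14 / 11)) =54060985 / 7336851468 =0.01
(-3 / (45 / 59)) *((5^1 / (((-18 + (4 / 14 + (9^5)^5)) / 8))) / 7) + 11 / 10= 165834435156817948005918707 / 150758577415289043641748570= 1.10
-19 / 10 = -1.90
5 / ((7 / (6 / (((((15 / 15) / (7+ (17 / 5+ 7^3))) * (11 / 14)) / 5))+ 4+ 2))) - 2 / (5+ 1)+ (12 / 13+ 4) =28970113 / 3003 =9647.06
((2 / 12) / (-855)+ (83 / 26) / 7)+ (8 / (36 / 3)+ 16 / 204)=4765424 / 3968055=1.20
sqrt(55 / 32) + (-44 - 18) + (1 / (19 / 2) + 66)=sqrt(110) / 8 + 78 / 19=5.42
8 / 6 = 4 / 3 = 1.33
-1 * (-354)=354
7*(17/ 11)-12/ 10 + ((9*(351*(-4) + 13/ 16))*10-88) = -55600713/ 440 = -126365.26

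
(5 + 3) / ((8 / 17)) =17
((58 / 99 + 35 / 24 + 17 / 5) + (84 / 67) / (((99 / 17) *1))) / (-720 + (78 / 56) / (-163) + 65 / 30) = -1713294793 / 217312358010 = -0.01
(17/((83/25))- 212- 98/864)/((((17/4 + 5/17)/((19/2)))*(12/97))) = -232536770809/66477024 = -3498.00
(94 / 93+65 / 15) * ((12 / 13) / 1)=1988 / 403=4.93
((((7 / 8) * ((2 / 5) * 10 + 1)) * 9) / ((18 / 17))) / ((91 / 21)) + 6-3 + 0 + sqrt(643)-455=-92231 / 208 + sqrt(643)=-418.06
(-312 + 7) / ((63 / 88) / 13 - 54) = 348920 / 61713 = 5.65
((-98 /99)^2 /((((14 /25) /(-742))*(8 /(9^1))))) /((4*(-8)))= 3181325 /69696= 45.65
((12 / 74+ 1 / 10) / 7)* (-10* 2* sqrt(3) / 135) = -194* sqrt(3) / 34965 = -0.01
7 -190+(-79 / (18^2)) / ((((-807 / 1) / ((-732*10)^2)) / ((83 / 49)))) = 9694311479 / 355887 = 27239.86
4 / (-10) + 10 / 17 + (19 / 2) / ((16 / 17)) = 27967 / 2720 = 10.28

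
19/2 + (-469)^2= 439941/2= 219970.50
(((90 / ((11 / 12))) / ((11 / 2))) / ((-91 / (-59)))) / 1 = 127440 / 11011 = 11.57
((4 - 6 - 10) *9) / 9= -12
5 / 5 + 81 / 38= 119 / 38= 3.13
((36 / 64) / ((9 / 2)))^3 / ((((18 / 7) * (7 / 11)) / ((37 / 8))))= 407 / 73728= 0.01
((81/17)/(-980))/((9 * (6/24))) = -9/4165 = -0.00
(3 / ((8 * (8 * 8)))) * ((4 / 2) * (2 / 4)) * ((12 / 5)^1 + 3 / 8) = 333 / 20480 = 0.02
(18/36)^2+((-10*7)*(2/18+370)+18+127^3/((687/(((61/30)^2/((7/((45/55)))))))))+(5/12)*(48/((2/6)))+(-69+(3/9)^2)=-21563000197/881650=-24457.55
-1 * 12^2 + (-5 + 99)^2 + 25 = 8717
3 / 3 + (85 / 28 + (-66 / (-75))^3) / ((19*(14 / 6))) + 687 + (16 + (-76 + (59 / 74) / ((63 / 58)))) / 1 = 12184250080231 / 19376437500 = 628.82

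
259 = 259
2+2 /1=4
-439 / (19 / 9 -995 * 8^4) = 3951 / 36679661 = 0.00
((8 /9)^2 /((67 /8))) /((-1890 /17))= -4352 /5128515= -0.00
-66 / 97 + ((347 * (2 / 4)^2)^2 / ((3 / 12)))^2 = 1406337745201 / 1552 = 906145454.38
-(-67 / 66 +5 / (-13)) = 1.40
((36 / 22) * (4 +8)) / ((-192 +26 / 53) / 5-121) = -11448 / 92873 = -0.12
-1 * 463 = -463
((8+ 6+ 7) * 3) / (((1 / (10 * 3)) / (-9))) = -17010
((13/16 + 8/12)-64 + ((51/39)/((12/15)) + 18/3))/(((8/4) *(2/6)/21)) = -719229/416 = -1728.92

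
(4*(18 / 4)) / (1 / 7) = 126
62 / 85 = 0.73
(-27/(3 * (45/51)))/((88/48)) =-306/55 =-5.56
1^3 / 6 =1 / 6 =0.17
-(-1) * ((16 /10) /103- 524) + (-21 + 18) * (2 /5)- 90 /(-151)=-8158924 /15553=-524.59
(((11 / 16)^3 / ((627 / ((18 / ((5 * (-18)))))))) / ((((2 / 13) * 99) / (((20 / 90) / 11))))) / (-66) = 13 / 6240706560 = 0.00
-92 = -92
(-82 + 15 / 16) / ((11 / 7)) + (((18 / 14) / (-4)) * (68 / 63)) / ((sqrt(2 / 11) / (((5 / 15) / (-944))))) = -9079 / 176 + 17 * sqrt(22) / 277536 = -51.58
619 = 619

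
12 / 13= 0.92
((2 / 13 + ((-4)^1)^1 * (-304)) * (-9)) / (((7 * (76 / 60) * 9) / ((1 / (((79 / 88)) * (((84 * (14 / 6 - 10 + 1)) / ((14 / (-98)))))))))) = -0.04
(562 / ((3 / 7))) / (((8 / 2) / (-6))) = -1967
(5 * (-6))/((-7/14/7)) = 420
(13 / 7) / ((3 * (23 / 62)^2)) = 49972 / 11109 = 4.50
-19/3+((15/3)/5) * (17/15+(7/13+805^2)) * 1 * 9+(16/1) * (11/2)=1137302734/195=5832321.71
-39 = -39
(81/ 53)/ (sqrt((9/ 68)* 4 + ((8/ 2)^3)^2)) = 81* sqrt(1183897)/ 3690973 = 0.02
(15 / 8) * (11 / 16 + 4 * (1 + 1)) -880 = -863.71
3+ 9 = 12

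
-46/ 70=-23/ 35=-0.66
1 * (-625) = -625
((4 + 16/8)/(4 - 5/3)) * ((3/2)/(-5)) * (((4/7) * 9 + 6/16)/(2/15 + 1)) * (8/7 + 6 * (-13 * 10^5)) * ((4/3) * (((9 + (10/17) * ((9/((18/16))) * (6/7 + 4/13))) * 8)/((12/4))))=13606917077512224/9020557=1508434243.86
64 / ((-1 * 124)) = -16 / 31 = -0.52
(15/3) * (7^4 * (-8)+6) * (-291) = 27938910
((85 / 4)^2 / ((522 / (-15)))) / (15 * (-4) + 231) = -36125 / 476064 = -0.08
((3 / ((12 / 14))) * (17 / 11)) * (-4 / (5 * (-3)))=238 / 165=1.44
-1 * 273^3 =-20346417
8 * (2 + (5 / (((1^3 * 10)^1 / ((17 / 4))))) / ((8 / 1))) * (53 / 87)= 265 / 24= 11.04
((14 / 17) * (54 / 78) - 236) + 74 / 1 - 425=-129601 / 221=-586.43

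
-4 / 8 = -1 / 2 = -0.50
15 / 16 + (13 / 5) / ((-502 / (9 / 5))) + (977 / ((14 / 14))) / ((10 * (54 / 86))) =424306543 / 2710800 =156.52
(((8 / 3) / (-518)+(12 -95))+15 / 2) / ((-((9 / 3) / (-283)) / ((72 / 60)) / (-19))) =126182059 / 777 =162396.47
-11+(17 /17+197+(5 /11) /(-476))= 979127 /5236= 187.00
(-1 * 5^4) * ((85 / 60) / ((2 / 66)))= -116875 / 4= -29218.75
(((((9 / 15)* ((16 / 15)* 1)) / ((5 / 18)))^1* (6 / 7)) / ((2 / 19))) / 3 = 5472 / 875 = 6.25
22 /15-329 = -4913 /15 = -327.53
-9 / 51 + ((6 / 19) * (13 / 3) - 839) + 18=-819.81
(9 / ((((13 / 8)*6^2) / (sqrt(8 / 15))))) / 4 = sqrt(30) / 195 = 0.03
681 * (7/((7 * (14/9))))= 6129/14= 437.79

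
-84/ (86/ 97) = -4074/ 43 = -94.74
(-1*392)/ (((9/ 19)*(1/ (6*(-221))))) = 3292016/ 3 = 1097338.67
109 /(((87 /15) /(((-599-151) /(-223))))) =408750 /6467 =63.21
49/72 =0.68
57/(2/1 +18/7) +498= 16335/32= 510.47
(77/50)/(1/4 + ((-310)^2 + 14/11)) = 1694/105711675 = 0.00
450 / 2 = 225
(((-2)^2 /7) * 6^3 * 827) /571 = 714528 /3997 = 178.77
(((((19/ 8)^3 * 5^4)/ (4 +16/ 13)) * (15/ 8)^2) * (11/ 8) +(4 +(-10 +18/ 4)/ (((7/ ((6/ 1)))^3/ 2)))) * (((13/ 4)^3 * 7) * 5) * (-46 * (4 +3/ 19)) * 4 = -943939505529614659715/ 132766498816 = -7109771771.85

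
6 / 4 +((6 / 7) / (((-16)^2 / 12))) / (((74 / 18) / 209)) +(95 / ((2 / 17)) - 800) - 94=-687551 / 8288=-82.96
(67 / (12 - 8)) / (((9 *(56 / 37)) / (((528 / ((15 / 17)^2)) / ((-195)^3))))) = -7880741 / 70070568750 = -0.00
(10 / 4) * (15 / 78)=25 / 52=0.48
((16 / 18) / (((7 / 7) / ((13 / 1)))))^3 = 1124864 / 729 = 1543.02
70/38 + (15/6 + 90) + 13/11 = 39929/418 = 95.52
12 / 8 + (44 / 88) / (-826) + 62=104901 / 1652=63.50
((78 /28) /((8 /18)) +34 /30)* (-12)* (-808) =2511668 /35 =71761.94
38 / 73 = 0.52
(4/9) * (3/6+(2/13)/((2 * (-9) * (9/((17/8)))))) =4195/18954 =0.22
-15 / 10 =-3 / 2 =-1.50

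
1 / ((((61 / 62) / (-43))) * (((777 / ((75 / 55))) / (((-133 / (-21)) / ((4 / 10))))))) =-633175 / 521367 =-1.21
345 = 345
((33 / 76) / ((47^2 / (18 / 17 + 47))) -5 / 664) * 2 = 47789 / 12467596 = 0.00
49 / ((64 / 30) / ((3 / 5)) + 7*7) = 441 / 473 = 0.93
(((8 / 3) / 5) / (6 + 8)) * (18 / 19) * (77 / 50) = 132 / 2375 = 0.06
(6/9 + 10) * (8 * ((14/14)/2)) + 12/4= 137/3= 45.67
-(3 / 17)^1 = -3 / 17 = -0.18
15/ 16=0.94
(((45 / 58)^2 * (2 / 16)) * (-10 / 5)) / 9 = -225 / 13456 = -0.02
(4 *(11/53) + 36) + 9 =2429/53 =45.83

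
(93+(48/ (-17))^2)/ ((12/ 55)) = 534985/ 1156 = 462.79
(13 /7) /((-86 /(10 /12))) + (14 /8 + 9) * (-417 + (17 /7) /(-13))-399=-32760371 /6708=-4883.78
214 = 214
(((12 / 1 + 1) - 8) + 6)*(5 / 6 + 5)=385 / 6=64.17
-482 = -482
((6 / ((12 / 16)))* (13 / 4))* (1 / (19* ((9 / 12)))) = 104 / 57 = 1.82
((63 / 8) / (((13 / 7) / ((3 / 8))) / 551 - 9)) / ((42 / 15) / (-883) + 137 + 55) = -33878061 / 7426267984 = -0.00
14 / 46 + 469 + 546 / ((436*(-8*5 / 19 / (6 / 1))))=46703937 / 100280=465.74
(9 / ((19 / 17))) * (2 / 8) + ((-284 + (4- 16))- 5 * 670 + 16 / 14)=-1937993 / 532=-3642.84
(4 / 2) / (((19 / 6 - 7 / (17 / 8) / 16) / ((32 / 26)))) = 1632 / 1963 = 0.83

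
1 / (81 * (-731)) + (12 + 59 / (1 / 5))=18177776 / 59211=307.00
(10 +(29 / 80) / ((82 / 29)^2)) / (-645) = -5403589 / 346958400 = -0.02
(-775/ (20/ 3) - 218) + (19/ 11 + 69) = -11595/ 44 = -263.52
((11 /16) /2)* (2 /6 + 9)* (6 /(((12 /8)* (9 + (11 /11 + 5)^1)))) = 77 /90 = 0.86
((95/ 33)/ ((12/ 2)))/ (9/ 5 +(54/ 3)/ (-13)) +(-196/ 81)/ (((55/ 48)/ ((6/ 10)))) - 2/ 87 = -523201/ 3875850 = -0.13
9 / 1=9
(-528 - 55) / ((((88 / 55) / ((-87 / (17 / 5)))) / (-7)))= -65265.99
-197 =-197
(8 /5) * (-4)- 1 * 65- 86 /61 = -22207 /305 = -72.81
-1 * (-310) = 310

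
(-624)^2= 389376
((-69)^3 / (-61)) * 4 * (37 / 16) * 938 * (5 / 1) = 28503083385 / 122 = 233631831.02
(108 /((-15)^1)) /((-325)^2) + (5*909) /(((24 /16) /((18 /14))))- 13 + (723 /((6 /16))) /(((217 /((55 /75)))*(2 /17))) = 1353954355939 /343809375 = 3938.10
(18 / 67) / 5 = 18 / 335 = 0.05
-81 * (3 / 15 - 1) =324 / 5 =64.80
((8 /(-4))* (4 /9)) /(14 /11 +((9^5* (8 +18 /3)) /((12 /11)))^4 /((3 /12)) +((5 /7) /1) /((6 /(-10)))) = -2464 /3656464027853491893291534201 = -0.00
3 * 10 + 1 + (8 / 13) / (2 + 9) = 4441 / 143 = 31.06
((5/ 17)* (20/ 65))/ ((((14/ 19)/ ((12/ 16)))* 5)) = 57/ 3094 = 0.02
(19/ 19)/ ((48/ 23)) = 23/ 48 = 0.48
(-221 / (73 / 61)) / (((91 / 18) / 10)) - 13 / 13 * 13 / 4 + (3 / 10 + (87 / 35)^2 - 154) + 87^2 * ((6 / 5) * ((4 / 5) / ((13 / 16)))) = 39186437497 / 4650100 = 8427.01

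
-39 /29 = -1.34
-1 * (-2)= 2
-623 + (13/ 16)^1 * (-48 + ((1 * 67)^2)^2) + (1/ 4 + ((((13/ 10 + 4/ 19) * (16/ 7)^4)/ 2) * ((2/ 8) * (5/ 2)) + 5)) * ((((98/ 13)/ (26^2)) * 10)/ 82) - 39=3138264352346327/ 191683856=16372084.84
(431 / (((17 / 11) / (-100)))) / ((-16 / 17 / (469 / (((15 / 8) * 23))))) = 22235290 / 69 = 322250.58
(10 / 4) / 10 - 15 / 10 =-5 / 4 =-1.25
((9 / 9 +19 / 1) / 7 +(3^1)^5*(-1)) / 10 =-1681 / 70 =-24.01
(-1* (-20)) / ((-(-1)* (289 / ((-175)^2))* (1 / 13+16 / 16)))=568750 / 289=1967.99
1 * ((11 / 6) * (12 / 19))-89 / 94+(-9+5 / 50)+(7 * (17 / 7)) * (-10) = -797846 / 4465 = -178.69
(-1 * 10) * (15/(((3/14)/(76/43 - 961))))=28872900/43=671462.79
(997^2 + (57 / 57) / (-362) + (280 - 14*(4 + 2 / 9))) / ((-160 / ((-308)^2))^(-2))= 161960048450 / 57264303789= 2.83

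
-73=-73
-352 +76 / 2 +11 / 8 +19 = -293.62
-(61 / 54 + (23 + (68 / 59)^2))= -4785439 / 187974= -25.46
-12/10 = -6/5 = -1.20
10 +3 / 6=21 / 2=10.50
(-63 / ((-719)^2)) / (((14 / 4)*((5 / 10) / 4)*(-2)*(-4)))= -18 / 516961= -0.00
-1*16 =-16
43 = 43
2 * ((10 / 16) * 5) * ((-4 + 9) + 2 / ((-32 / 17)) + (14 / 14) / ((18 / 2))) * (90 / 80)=14575 / 512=28.47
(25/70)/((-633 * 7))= -5/62034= -0.00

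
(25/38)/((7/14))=25/19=1.32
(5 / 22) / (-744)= -5 / 16368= -0.00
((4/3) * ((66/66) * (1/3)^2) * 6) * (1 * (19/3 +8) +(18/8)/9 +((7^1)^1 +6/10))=2662/135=19.72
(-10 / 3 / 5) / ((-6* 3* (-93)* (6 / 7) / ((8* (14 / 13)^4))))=-1075648 / 215150013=-0.00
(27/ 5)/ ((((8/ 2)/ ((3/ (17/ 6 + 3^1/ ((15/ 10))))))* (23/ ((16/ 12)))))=162/ 3335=0.05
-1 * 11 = -11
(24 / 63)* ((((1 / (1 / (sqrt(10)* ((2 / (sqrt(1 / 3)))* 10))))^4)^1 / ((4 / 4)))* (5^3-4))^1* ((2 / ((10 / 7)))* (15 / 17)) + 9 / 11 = 1533312000153 / 187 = 8199529412.58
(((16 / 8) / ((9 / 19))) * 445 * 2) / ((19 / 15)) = 2966.67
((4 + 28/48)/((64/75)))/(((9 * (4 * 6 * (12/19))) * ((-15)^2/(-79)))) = -82555/5971968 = -0.01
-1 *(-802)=802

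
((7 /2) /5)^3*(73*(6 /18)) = 25039 /3000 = 8.35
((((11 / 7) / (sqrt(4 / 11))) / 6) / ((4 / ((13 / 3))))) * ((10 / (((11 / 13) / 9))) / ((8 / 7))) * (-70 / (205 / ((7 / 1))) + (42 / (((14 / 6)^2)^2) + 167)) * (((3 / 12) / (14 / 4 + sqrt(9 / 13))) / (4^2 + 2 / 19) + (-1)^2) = -37485743815 * sqrt(143) / 55173761664 + 729079960796785 * sqrt(11) / 331042569984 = 7296.33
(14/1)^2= 196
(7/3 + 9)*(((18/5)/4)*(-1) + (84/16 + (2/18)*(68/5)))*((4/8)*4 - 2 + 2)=3587/27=132.85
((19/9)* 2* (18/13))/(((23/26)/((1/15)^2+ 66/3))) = 752552/5175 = 145.42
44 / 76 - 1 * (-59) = 1132 / 19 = 59.58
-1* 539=-539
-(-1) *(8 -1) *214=1498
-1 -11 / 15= -26 / 15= -1.73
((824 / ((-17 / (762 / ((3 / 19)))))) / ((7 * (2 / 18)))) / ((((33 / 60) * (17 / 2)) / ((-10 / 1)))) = 14315846400 / 22253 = 643322.09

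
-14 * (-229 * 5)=16030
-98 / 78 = -49 / 39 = -1.26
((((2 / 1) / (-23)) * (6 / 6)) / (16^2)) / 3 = -1 / 8832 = -0.00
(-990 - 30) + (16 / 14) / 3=-21412 / 21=-1019.62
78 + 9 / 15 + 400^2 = 800393 / 5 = 160078.60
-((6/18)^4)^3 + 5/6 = 885733/1062882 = 0.83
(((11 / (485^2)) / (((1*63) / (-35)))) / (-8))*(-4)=-11 / 846810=-0.00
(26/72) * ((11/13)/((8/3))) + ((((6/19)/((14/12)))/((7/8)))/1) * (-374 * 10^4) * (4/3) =-137871349759/89376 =-1542599.24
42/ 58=21/ 29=0.72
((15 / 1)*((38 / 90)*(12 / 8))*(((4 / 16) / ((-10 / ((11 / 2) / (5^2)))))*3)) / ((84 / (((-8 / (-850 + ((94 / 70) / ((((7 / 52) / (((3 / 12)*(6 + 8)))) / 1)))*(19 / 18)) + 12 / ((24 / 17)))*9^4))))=-5977873626813 / 57375584000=-104.19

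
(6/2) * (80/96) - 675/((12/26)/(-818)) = 2392655/2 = 1196327.50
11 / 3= 3.67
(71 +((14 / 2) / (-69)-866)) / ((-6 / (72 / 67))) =219448 / 1541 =142.41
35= 35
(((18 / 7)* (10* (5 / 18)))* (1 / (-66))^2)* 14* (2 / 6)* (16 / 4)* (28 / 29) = 2800 / 94743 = 0.03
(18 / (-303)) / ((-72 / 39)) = 13 / 404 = 0.03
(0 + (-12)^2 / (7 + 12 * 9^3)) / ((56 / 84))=216 / 8755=0.02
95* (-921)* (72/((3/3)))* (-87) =548068680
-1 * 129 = -129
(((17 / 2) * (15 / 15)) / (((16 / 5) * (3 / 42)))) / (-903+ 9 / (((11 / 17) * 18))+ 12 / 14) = -45815 / 1110488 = -0.04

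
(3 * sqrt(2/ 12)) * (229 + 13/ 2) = 471 * sqrt(6)/ 4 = 288.43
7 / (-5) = -1.40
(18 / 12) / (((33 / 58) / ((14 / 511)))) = 58 / 803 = 0.07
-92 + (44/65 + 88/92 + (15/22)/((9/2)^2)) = -40109156/444015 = -90.33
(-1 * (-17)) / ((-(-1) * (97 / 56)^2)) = 53312 / 9409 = 5.67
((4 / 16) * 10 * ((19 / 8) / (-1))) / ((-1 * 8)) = 95 / 128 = 0.74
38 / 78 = 19 / 39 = 0.49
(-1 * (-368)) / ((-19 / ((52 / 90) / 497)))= -9568 / 424935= -0.02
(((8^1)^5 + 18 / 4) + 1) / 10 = 65547 / 20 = 3277.35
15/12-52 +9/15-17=-67.15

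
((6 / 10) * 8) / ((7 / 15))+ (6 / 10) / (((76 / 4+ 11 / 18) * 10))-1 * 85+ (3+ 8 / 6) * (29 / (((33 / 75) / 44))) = 2315071642 / 185325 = 12491.96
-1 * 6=-6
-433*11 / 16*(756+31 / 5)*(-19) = 344884067 / 80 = 4311050.84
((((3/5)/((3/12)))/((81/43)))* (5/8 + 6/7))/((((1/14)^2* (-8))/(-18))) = 832.77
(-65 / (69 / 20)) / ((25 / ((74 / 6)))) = -1924 / 207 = -9.29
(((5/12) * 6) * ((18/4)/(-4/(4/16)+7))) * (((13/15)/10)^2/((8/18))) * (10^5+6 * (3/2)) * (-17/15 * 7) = 2011280999/120000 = 16760.67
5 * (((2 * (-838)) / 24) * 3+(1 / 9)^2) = -169685 / 162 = -1047.44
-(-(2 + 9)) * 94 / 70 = 517 / 35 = 14.77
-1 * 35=-35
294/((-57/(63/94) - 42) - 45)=-6174/3613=-1.71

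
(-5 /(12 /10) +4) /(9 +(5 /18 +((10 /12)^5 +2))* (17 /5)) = -6480 /704149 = -0.01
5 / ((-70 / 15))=-15 / 14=-1.07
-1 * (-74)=74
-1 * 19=-19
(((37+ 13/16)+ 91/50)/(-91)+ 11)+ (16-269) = -8824653/36400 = -242.44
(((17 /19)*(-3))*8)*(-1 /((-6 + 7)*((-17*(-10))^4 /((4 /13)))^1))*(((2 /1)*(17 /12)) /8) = 1 /356915000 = 0.00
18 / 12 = 1.50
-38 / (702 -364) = -19 / 169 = -0.11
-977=-977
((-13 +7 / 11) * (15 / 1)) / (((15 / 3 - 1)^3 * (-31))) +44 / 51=133037 / 139128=0.96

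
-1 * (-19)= 19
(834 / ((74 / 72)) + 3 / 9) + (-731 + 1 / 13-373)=-421544 / 1443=-292.13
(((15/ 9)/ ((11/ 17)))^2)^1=7225/ 1089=6.63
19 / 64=0.30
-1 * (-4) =4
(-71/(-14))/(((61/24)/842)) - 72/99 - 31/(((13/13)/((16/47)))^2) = 17386892480/10375673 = 1675.74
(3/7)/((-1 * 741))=-1/1729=-0.00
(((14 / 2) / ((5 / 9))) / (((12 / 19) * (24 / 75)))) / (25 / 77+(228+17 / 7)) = 153615 / 568576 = 0.27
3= 3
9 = 9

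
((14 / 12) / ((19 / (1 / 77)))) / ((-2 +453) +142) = 1 / 743622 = 0.00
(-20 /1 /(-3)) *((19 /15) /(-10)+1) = 262 /45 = 5.82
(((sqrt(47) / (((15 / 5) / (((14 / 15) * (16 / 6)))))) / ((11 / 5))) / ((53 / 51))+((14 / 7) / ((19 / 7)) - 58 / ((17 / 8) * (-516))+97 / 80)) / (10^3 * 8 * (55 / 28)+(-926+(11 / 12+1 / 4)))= 46719253 / 345089982920+26656 * sqrt(47) / 1086403593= 0.00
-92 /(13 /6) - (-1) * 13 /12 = -6455 /156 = -41.38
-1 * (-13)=13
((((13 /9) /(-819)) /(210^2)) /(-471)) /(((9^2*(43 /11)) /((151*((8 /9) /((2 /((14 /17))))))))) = 3322 /224145192982725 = 0.00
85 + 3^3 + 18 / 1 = 130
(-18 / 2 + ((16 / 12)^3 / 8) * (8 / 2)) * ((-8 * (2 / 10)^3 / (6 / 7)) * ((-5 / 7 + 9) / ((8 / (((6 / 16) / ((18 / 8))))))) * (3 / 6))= 6119 / 121500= 0.05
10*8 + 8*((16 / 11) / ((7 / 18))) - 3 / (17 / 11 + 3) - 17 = 355209 / 3850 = 92.26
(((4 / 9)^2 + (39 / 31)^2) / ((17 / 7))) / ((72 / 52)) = 12610507 / 23819346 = 0.53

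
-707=-707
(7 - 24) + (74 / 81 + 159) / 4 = 7445 / 324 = 22.98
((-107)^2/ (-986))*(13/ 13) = -11449/ 986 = -11.61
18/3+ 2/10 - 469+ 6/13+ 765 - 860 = -36227/65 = -557.34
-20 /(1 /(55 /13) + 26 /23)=-25300 /1729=-14.63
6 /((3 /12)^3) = 384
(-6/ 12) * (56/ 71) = -28/ 71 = -0.39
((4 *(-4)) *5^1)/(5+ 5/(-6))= -96/5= -19.20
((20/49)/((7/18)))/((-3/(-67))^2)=179560/343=523.50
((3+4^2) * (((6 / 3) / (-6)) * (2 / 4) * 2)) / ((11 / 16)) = -304 / 33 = -9.21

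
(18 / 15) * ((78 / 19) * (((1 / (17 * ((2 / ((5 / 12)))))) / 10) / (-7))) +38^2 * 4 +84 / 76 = 261240661 / 45220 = 5777.10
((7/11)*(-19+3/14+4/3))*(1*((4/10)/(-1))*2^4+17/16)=312991/5280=59.28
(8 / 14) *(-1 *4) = -2.29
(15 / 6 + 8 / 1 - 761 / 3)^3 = -3105745579 / 216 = -14378451.75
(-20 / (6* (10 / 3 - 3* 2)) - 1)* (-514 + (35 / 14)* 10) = -489 / 4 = -122.25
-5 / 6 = -0.83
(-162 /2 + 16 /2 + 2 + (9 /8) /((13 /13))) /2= -559 /16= -34.94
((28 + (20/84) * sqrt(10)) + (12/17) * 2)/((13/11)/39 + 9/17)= 935 * sqrt(10)/2198 + 8250/157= 53.89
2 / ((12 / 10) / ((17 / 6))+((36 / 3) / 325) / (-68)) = 11050 / 2337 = 4.73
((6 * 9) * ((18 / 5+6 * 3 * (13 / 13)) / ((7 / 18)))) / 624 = 2187 / 455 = 4.81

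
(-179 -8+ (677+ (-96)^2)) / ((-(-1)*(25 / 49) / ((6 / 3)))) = 951188 / 25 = 38047.52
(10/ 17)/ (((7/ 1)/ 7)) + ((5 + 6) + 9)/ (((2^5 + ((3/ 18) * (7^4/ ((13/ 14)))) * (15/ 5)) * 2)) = 174440/ 292791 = 0.60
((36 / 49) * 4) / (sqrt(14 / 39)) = 72 * sqrt(546) / 343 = 4.90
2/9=0.22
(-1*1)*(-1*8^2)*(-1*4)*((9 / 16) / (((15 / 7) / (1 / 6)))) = -56 / 5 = -11.20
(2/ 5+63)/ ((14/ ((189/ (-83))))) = -8559/ 830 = -10.31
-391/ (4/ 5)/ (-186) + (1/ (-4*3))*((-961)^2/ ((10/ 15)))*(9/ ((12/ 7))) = -1803628693/ 2976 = -606058.03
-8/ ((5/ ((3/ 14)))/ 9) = -108/ 35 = -3.09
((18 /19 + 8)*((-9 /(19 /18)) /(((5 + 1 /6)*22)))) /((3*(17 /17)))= -27540 /123101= -0.22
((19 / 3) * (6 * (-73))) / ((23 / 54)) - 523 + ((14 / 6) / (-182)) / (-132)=-7035.87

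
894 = 894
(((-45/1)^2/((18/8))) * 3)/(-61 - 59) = -45/2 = -22.50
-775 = -775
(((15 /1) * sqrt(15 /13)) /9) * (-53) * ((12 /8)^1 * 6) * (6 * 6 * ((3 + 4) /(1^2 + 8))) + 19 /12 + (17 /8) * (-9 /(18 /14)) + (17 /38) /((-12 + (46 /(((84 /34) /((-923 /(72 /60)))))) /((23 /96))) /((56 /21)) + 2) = -22260 * sqrt(195) /13 - 1902278011 /143117880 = -23924.37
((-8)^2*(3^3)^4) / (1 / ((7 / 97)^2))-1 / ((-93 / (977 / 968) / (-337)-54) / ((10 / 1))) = 14740601785135141 / 83219885799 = 177128.36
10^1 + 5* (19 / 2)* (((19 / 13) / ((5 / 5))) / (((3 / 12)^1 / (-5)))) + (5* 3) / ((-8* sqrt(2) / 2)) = -17920 / 13-15* sqrt(2) / 8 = -1381.11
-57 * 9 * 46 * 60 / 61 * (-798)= 18522495.74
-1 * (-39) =39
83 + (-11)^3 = -1248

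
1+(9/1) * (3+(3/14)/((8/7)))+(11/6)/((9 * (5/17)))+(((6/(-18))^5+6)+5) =804349/19440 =41.38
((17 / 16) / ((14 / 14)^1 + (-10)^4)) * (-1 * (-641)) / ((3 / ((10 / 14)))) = 54485 / 3360336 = 0.02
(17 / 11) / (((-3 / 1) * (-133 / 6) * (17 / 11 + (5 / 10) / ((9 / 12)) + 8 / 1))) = 102 / 44821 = 0.00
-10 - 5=-15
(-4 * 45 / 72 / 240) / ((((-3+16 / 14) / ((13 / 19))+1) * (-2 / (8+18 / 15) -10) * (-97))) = 161 / 26259840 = 0.00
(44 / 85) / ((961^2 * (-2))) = -22 / 78499285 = -0.00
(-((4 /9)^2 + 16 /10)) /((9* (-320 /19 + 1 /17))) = 18088 /1519965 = 0.01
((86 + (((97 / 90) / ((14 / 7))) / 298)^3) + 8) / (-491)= -14507552844048673 / 75778813255104000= -0.19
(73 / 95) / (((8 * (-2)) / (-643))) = 46939 / 1520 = 30.88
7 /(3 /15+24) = 35 /121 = 0.29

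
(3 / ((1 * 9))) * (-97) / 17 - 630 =-32227 / 51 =-631.90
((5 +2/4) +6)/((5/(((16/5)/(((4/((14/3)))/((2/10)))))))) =1.72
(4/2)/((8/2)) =1/2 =0.50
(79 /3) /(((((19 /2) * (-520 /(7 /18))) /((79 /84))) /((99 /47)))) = -68651 /16716960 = -0.00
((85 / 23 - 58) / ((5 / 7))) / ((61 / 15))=-26229 / 1403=-18.69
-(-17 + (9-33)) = 41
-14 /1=-14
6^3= 216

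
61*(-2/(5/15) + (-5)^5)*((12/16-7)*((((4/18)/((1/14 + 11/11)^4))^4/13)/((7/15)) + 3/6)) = 7135278597361181349906413101/11951770749521484375000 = 597005.98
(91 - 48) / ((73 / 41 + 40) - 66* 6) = -1763 / 14523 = -0.12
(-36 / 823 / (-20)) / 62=9 / 255130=0.00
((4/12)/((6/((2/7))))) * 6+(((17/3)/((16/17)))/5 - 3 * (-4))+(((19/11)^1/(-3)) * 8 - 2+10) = 102831/6160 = 16.69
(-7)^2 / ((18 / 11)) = 539 / 18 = 29.94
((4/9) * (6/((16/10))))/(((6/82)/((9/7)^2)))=1845/49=37.65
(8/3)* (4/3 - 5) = -88/9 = -9.78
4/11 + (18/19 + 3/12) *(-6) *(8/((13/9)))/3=-2696/209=-12.90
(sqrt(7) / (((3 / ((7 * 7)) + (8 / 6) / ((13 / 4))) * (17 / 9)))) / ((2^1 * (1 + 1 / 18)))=154791 * sqrt(7) / 291023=1.41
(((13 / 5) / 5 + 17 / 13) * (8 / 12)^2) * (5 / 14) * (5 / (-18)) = -22 / 273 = -0.08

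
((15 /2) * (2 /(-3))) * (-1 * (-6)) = -30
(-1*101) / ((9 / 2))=-202 / 9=-22.44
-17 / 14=-1.21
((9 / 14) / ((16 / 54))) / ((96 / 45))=3645 / 3584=1.02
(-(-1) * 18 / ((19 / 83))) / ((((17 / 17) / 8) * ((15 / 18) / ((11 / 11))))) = 71712 / 95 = 754.86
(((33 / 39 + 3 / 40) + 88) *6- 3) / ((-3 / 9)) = -413811 / 260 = -1591.58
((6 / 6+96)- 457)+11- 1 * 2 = -351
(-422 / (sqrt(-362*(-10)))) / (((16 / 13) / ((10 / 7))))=-2743*sqrt(905) / 10136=-8.14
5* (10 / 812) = 25 / 406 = 0.06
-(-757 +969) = -212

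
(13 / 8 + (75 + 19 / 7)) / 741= 1481 / 13832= 0.11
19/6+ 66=415/6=69.17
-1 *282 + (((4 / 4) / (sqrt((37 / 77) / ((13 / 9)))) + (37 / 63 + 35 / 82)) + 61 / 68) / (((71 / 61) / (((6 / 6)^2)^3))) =-3496267139 / 12470724 + 61 *sqrt(37037) / 7881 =-278.87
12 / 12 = 1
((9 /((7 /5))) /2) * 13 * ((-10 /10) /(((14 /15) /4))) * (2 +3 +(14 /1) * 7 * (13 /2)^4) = -12280866975 /392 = -31328742.28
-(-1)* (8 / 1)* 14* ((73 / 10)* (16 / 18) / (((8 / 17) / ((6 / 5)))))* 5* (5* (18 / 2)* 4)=1667904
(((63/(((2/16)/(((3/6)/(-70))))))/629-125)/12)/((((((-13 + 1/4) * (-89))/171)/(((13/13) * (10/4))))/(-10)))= 37348585/951677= 39.25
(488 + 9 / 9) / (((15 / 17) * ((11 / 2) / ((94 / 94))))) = 100.76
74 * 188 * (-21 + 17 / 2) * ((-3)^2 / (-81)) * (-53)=-9216700 / 9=-1024077.78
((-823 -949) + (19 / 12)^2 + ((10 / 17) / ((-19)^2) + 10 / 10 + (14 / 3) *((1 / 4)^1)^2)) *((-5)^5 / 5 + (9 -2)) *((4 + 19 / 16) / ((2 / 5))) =66793663443565 / 4713216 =14171568.51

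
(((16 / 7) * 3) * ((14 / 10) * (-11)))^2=278784 / 25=11151.36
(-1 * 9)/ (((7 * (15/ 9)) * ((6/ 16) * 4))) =-18/ 35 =-0.51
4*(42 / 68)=42 / 17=2.47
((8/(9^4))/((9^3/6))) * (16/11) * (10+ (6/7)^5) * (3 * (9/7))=4092416/6947055801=0.00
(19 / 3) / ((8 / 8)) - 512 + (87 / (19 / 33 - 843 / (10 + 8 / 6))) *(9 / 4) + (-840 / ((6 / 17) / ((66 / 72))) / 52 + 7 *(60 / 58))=-203440091197 / 374636964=-543.03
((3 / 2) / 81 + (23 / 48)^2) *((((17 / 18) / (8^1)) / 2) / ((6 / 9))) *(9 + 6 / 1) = 145775 / 442368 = 0.33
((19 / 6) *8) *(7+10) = 1292 / 3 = 430.67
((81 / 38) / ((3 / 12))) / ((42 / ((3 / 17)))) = 0.04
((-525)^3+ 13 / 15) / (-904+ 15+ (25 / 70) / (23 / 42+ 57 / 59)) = 162813.88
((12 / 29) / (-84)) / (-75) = 1 / 15225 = 0.00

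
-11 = -11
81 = 81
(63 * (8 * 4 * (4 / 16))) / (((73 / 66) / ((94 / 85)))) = 3126816 / 6205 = 503.92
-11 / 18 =-0.61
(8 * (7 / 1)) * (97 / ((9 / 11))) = 6639.11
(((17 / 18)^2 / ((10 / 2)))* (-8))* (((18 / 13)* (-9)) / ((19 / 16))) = 14.98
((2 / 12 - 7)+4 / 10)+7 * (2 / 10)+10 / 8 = -227 / 60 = -3.78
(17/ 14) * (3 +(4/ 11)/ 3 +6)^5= 76662.62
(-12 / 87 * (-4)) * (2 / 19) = 32 / 551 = 0.06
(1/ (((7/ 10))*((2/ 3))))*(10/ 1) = 150/ 7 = 21.43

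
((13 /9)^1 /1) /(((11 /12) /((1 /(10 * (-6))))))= -13 /495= -0.03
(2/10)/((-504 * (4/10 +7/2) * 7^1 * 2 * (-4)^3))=1/8805888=0.00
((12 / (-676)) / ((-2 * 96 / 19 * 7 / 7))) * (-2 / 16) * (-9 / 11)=171 / 951808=0.00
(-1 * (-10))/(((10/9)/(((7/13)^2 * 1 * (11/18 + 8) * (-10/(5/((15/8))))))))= -113925/1352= -84.26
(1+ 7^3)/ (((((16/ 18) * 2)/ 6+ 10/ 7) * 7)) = 4644/ 163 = 28.49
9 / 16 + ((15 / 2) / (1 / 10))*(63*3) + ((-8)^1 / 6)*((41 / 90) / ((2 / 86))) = 30562799 / 2160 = 14149.44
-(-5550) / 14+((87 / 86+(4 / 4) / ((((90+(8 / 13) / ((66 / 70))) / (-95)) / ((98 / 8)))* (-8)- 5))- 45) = 370651978533 / 1052355598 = 352.21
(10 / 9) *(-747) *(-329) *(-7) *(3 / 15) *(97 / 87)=-37082906 / 87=-426240.30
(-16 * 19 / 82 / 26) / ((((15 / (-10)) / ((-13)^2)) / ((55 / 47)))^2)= -2020361200 / 815121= -2478.60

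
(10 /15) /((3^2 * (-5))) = -0.01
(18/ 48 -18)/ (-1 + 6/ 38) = 2679/ 128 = 20.93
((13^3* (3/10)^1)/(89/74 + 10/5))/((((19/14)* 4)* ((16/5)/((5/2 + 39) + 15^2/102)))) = 422784089/816544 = 517.77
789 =789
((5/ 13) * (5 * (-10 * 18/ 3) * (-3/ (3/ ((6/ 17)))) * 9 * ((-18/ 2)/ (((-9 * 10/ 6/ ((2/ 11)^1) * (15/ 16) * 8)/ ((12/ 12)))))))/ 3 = 4320/ 2431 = 1.78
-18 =-18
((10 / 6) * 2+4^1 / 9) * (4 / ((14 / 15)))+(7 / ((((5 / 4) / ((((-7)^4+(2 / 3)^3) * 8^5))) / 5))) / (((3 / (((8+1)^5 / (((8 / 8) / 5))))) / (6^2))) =163921835969741140 / 21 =7805801712844816.19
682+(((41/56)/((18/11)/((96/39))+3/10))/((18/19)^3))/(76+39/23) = 21120757590427/30968331156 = 682.01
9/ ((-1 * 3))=-3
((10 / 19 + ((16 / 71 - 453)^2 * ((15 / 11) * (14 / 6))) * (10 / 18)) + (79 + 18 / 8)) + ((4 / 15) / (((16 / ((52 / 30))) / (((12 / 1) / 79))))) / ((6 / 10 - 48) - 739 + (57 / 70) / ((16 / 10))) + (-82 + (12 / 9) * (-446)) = 19714289086620826009 / 54491352996420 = 361787.48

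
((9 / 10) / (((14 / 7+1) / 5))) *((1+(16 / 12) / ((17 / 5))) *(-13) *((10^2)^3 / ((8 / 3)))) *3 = -519187500 / 17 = -30540441.18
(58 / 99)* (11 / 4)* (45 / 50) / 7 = 29 / 140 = 0.21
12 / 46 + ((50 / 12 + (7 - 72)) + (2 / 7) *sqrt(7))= -8359 / 138 + 2 *sqrt(7) / 7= -59.82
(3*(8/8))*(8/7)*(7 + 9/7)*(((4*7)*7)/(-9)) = -1856/3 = -618.67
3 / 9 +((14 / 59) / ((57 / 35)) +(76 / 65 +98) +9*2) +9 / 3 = 8791036 / 72865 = 120.65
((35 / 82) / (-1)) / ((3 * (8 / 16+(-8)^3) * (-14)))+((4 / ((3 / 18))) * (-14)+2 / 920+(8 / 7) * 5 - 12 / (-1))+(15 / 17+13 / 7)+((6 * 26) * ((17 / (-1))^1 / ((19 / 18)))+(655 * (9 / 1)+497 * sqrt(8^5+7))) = 401381964890959 / 130869709740+2485 * sqrt(1311) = 93043.25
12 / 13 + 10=142 / 13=10.92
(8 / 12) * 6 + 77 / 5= 97 / 5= 19.40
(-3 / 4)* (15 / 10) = -9 / 8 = -1.12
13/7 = 1.86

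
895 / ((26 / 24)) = 10740 / 13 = 826.15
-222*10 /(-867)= 740 /289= 2.56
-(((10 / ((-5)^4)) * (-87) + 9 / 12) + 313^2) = -48984179 / 500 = -97968.36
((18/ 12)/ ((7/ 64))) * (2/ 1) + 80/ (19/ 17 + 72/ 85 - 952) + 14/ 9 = 147026578/ 5087439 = 28.90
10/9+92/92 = 19/9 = 2.11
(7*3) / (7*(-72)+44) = -0.05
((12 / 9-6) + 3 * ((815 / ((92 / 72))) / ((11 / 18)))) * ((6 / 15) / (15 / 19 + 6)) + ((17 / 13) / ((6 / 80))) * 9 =50487284 / 148005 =341.12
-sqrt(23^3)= -23*sqrt(23)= -110.30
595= 595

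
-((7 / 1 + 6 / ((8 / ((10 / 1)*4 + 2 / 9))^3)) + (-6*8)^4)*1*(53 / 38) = -2188064030417 / 295488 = -7404916.72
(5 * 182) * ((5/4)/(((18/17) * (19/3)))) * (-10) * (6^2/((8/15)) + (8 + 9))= -32680375/228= -143334.98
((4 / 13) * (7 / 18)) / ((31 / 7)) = 98 / 3627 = 0.03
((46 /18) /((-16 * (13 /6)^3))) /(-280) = 69 /1230320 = 0.00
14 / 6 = 7 / 3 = 2.33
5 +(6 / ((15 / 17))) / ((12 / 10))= 32 / 3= 10.67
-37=-37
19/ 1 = 19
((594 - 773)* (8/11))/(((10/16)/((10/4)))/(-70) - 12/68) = 6816320/9427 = 723.06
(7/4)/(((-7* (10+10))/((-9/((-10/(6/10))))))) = -27/4000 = -0.01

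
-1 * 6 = -6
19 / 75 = 0.25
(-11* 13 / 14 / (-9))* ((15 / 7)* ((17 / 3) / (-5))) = -2431 / 882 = -2.76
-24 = -24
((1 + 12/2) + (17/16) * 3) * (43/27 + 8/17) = 154361/7344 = 21.02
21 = 21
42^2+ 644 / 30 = 26782 / 15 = 1785.47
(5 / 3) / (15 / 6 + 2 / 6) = 10 / 17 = 0.59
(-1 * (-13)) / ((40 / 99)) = 1287 / 40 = 32.18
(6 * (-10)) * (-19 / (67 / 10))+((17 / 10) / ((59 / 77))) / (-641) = 170.15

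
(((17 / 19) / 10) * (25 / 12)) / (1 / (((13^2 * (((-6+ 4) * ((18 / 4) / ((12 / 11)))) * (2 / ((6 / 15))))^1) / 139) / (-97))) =790075 / 8197664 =0.10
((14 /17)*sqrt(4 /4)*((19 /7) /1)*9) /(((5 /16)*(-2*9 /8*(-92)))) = 608 /1955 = 0.31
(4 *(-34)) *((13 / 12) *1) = -442 / 3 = -147.33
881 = 881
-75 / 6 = -25 / 2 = -12.50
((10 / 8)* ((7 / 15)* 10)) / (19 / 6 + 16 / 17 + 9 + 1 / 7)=4165 / 9461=0.44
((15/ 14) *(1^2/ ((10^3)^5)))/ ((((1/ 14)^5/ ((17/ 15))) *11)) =40817/ 687500000000000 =0.00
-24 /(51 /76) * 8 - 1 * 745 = -17529 /17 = -1031.12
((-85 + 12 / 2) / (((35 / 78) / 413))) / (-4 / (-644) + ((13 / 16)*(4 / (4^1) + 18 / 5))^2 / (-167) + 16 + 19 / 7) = -12511979450880 / 3206969639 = -3901.50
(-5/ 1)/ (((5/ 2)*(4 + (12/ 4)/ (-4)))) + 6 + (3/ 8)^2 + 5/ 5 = 5429/ 832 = 6.53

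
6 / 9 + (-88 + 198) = 332 / 3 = 110.67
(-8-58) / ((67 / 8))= -528 / 67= -7.88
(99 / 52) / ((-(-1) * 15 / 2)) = 33 / 130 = 0.25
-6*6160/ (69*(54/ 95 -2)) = 146300/ 391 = 374.17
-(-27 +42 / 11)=255 / 11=23.18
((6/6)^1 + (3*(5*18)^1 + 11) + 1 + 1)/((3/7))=1988/3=662.67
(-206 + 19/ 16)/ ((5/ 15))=-9831/ 16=-614.44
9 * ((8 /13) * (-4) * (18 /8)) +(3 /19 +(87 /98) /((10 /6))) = -5949303 /121030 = -49.16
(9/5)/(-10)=-9/50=-0.18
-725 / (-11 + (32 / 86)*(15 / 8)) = 31175 / 443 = 70.37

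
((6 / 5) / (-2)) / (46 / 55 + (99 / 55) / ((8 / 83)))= -264 / 8585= -0.03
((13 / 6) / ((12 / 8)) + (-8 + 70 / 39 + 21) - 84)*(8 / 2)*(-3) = 31712 / 39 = 813.13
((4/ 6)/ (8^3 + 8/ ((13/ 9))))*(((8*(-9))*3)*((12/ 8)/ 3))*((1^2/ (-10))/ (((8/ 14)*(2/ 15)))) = 2457/ 13456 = 0.18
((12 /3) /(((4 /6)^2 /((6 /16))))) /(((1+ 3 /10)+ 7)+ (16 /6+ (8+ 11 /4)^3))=3240 /1203133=0.00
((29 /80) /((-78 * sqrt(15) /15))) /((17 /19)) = -551 * sqrt(15) /106080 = -0.02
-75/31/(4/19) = -11.49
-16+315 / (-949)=-16.33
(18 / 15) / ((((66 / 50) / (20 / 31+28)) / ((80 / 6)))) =118400 / 341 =347.21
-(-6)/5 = 6/5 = 1.20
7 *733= 5131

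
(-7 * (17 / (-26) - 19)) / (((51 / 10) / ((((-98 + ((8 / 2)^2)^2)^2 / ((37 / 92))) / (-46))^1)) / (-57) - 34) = -16966283320 / 4192945263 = -4.05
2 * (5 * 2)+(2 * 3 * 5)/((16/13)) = 355/8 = 44.38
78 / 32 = 39 / 16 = 2.44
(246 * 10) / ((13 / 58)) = 142680 / 13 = 10975.38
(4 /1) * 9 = 36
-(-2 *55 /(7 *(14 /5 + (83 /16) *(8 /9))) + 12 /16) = 25593 /18676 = 1.37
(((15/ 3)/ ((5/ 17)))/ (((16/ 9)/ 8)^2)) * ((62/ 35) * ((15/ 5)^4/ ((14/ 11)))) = 38034117/ 980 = 38810.32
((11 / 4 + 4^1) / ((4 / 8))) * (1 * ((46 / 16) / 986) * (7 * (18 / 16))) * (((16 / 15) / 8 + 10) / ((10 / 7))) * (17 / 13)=1734453 / 603200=2.88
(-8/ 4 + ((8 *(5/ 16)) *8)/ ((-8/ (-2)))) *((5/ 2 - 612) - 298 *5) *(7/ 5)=-88179/ 10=-8817.90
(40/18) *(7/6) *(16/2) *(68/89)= 38080/2403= 15.85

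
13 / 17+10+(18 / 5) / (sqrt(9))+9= 1782 / 85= 20.96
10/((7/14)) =20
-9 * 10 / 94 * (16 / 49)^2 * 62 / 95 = -142848 / 2144093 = -0.07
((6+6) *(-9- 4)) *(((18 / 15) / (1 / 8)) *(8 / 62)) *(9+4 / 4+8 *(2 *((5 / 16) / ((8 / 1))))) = -63648 / 31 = -2053.16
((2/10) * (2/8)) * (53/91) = 53/1820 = 0.03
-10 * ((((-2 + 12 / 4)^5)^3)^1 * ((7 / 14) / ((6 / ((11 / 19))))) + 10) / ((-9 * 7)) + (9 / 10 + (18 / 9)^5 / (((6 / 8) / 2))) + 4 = 1648777 / 17955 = 91.83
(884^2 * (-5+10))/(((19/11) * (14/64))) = 1375362560/133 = 10341071.88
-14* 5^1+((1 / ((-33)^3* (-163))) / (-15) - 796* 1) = -76091925691 / 87865965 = -866.00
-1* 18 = -18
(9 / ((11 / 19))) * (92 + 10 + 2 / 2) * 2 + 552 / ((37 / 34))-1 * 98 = 1469924 / 407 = 3611.61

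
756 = 756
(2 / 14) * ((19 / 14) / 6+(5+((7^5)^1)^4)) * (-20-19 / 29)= -4014827671030645705277 / 17052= -235446145380638382.90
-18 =-18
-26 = -26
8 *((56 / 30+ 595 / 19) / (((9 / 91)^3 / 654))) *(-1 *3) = -12428652531568 / 23085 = -538386507.76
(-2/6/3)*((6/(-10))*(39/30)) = 13/150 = 0.09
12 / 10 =6 / 5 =1.20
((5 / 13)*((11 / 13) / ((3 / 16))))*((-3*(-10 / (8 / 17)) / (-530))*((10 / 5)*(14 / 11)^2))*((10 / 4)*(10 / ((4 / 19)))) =-7913500 / 98527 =-80.32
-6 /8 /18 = -1 /24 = -0.04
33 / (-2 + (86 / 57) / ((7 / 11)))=13167 / 148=88.97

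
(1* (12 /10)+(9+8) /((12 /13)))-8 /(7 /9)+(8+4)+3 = 10219 /420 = 24.33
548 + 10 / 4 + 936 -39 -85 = 2725 / 2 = 1362.50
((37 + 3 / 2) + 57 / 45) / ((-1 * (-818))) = 1193 / 24540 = 0.05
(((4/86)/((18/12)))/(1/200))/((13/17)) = 13600/1677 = 8.11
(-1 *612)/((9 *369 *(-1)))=68/369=0.18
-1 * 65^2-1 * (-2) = -4223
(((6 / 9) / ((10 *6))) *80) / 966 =4 / 4347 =0.00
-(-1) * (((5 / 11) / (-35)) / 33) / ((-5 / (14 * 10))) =4 / 363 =0.01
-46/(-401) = 46/401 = 0.11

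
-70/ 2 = -35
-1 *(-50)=50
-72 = -72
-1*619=-619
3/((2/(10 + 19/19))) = 33/2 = 16.50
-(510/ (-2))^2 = -65025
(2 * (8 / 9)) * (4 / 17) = 64 / 153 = 0.42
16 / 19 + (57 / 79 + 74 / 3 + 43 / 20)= 2555929 / 90060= 28.38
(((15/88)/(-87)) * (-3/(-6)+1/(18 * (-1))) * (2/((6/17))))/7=-85/120582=-0.00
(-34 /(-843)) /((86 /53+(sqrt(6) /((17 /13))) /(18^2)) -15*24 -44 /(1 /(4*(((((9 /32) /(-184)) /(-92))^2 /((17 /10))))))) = -606344090832378572501271629463552 /5387761605271040628561804057797404619 -3993263845256203501540737024*sqrt(6) /5387761605271040628561804057797404619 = -0.00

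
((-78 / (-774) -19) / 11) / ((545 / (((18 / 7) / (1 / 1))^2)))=-263304 / 12631465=-0.02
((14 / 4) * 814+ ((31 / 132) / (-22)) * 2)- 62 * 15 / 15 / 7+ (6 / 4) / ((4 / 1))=57741613 / 20328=2840.50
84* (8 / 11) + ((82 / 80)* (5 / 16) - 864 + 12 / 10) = -5641777 / 7040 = -801.39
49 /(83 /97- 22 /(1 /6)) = -4753 /12721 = -0.37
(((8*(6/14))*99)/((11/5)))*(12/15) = 864/7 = 123.43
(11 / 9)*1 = 11 / 9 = 1.22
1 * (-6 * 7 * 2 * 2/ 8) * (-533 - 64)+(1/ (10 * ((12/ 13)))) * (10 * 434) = 78043/ 6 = 13007.17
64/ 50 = 32/ 25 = 1.28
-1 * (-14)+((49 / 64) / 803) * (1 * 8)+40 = 54.01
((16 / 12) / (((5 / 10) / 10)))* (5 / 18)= 200 / 27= 7.41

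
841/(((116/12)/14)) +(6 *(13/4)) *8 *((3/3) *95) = 16038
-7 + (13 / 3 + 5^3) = 367 / 3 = 122.33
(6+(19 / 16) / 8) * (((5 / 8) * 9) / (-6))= -11805 / 2048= -5.76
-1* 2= -2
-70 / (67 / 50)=-3500 / 67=-52.24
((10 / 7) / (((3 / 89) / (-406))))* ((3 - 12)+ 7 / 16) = 1767985 / 12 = 147332.08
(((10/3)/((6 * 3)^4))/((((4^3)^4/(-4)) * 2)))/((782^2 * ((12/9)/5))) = -25/1077019142818627584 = -0.00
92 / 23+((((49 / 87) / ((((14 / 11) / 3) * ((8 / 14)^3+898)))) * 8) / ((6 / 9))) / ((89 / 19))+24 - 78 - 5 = -55.00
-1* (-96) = 96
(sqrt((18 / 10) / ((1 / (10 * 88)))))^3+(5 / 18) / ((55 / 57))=19 / 66+19008 * sqrt(11)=63042.69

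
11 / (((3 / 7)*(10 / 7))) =539 / 30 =17.97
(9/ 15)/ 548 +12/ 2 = 6.00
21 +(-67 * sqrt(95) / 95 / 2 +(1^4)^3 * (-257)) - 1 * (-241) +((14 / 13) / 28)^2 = 3381 / 676 - 67 * sqrt(95) / 190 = 1.56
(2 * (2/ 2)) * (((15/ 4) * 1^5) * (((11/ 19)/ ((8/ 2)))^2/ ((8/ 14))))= 0.27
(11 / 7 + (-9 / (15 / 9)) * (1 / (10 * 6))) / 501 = 1037 / 350700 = 0.00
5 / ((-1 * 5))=-1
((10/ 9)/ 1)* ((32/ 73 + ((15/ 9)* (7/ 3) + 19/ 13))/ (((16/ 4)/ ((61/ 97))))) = 7539905/ 7456293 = 1.01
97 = 97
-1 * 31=-31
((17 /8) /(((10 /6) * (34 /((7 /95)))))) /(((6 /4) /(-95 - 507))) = -2107 /1900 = -1.11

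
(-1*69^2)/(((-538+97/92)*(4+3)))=438012/345793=1.27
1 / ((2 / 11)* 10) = 11 / 20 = 0.55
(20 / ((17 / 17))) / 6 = 10 / 3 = 3.33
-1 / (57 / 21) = -0.37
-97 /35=-2.77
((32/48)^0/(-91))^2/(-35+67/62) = -62/17414943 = -0.00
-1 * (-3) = 3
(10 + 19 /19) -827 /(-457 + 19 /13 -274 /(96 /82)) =2624663 /215149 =12.20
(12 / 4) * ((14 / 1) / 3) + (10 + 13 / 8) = 205 / 8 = 25.62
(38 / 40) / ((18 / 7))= 133 / 360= 0.37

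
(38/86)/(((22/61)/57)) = 66063/946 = 69.83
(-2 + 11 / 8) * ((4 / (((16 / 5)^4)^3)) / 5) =-244140625 / 562949953421312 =-0.00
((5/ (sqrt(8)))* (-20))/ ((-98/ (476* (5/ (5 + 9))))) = 2125* sqrt(2)/ 49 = 61.33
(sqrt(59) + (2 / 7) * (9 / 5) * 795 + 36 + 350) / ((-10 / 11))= -30602 / 35 - 11 * sqrt(59) / 10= -882.79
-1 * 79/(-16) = 79/16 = 4.94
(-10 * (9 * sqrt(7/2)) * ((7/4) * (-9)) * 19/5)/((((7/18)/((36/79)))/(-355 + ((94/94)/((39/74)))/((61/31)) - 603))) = -189214743528 * sqrt(14)/62647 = -11301047.82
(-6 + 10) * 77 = 308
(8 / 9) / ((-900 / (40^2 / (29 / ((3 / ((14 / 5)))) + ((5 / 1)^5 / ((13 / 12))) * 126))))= -4160 / 956883753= -0.00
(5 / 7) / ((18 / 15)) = 25 / 42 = 0.60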